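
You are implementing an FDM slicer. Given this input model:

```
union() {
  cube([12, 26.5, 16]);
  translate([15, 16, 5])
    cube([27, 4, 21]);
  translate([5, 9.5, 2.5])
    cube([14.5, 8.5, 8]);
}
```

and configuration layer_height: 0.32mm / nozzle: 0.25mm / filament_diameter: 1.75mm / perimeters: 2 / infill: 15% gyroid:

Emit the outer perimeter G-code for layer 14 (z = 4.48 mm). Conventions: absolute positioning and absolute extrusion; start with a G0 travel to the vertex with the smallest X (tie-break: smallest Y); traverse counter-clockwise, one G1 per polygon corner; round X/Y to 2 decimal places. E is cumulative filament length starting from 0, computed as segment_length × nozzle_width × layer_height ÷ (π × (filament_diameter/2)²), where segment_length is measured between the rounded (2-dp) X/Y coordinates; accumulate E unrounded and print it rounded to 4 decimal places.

At z = 4.48 mm: the cube is present — its section is the full 12×26.5 rectangle; the cube at (15, 16) does not reach this height (z outside [5, 26]); the cube at (5, 9.5) (footprint 14.5×8.5) is included at this height; Taking the union: the regions partially overlap (shared area 59.50 mm²), so overlapping operands fuse into one piece — 1 connected region. The outline is a single polygon with 8 vertices. Extrusion per mm of travel: 0.25 × 0.32 / (π × 0.875²) = 0.033260. Accumulating E over each segment gives final E = 3.0599.

G0 X0.00 Y0.00 Z4.48
G1 X12.00 Y0.00 E0.3991
G1 X12.00 Y9.50 E0.7151
G1 X19.50 Y9.50 E0.9645
G1 X19.50 Y18.00 E1.2473
G1 X12.00 Y18.00 E1.4967
G1 X12.00 Y26.50 E1.7794
G1 X0.00 Y26.50 E2.1785
G1 X0.00 Y0.00 E3.0599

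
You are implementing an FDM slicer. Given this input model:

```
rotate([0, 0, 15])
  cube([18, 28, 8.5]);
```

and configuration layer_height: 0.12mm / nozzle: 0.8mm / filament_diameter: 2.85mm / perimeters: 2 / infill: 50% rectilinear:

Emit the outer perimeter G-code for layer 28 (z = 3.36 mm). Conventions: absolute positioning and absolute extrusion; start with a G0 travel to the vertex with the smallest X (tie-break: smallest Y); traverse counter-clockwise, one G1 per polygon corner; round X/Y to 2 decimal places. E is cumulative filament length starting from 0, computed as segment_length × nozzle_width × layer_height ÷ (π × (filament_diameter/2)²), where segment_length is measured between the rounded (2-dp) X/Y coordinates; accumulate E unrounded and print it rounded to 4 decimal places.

At z = 3.36 mm: the 18×28 cube contributes its full rectangle; (whole slice rotated 15° about Z — lengths, areas and connectivity unchanged). The outline is a single polygon with 4 vertices. Extrusion per mm of travel: 0.8 × 0.12 / (π × 1.425²) = 0.015048. Accumulating E over each segment gives final E = 1.3845.

G0 X-7.25 Y27.05 Z3.36
G1 X0.00 Y0.00 E0.4214
G1 X17.39 Y4.66 E0.6924
G1 X10.14 Y31.70 E1.1136
G1 X-7.25 Y27.05 E1.3845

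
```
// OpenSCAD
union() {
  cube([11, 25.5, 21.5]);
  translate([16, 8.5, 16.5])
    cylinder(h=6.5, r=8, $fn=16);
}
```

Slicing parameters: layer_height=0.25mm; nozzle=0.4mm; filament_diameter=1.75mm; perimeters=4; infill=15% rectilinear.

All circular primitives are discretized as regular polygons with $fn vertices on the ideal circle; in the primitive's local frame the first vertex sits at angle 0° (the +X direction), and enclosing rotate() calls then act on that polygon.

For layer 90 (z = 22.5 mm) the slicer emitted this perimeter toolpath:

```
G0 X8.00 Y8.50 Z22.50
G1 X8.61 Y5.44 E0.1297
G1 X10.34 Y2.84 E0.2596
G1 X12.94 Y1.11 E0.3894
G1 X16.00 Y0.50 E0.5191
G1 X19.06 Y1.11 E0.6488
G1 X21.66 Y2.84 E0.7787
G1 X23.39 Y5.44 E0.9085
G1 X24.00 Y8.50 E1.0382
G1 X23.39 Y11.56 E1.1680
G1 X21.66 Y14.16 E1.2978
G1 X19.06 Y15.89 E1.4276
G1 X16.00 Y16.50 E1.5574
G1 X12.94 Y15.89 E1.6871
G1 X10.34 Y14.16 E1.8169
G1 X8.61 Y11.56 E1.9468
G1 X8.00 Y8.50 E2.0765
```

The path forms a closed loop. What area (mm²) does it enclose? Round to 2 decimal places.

195.95 mm²

Apply the shoelace formula to the sequence of (X, Y) vertices; enclosed area = 195.95 mm².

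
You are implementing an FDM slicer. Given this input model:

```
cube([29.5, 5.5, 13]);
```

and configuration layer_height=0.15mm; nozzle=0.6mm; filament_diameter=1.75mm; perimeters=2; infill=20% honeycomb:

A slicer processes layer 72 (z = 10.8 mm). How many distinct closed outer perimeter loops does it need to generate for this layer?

1

At z = 10.8 mm: the cube (footprint 29.5×5.5) is included at this height. The result has 1 disconnected region.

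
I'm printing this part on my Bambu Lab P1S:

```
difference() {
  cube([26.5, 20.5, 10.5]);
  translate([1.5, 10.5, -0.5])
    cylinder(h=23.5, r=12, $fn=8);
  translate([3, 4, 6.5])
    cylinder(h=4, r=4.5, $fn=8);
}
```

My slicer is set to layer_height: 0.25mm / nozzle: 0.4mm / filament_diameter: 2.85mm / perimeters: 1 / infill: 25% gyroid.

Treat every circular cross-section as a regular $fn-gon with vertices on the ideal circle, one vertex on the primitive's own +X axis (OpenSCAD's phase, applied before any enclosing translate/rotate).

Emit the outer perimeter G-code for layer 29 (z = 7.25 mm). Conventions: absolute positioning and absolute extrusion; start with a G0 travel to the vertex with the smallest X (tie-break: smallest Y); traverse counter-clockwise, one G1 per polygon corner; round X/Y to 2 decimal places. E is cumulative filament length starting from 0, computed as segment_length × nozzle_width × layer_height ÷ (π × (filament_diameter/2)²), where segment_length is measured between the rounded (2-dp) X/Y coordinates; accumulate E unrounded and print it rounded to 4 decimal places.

G0 X5.12 Y0.00 Z7.25
G1 X26.50 Y0.00 E0.3351
G1 X26.50 Y20.50 E0.6565
G1 X6.33 Y20.50 E0.9727
G1 X9.99 Y18.99 E1.0347
G1 X13.50 Y10.50 E1.1787
G1 X9.99 Y2.01 E1.3227
G1 X5.12 Y0.00 E1.4053

At z = 7.25 mm: the 26.5×20.5 cube contributes its full rectangle; the r=12 cylinder at (1.5, 10.5) contributes a regular 8-gon of circumradius 12; the cylinder at (3, 4): section is a regular 8-gon, circumradius r=4.5; Taking the first minus the rest: starting from the 26.5×20.5 cube, the r=12 cylinder at (1.5, 10.5) partially overlaps it — only the 226.85 mm² overlap (of its 407.29 mm²) is removed, clipping the outline; the r=4.5 cylinder at (3, 4) misses the remaining region (no effect) — 1 connected region. The outline is a single polygon with 7 vertices. Extrusion per mm of travel: 0.4 × 0.25 / (π × 1.425²) = 0.015675. Accumulating E over each segment gives final E = 1.4053.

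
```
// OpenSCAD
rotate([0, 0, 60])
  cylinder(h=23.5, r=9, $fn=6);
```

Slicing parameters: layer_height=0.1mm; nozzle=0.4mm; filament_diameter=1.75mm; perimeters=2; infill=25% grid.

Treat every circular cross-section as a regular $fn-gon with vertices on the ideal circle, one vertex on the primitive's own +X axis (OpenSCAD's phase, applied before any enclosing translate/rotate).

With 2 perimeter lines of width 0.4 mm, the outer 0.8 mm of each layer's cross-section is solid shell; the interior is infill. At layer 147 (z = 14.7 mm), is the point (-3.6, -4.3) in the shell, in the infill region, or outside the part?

At z = 14.7 mm: the r=9 cylinder contributes a regular 6-gon of circumradius 9; (whole slice rotated 60° about Z — lengths, areas and connectivity unchanged). Overall, the cross-section is a single solid region. Undo the 60° rotation: the query point maps to (-5.524, 0.968) in the un-rotated model frame. The nearest boundary edge runs (-4.50, 7.79)→(-9.00, 0.00); distance from the point to it = 2.53 mm. The point is inside the cross-section and 2.53 mm from the nearest boundary — more than the 0.8 mm shell width (2 × 0.4), so it's in the infill interior.

infill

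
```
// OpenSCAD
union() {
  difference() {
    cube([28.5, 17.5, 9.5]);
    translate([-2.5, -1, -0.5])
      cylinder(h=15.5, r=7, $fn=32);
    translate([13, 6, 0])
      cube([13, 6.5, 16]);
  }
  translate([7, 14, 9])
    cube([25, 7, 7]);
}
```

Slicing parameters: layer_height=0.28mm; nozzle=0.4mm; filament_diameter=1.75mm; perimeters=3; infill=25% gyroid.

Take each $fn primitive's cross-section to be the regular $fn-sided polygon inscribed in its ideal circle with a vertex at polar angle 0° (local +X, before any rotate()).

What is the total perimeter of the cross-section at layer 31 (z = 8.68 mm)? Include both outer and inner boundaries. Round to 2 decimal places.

128.49 mm

At z = 8.68 mm: the 28.5×17.5 cube contributes its full rectangle (perimeter 92.00 mm); the r=7 cylinder at (-2.5, -1) contributes a regular 32-gon of circumradius 7 (perimeter = 2·32·7.000·sin(180°/32) = 43.91 mm); the 13×6.5 cube at (13, 6) contributes its full rectangle (perimeter 39.00 mm); Subtracting the remaining from the first: starting from the 28.5×17.5 cube, the r=7 cylinder at (-2.5, -1) partially overlaps it — only the 16.73 mm² overlap (of its 152.95 mm²) is removed, clipping the outline; the 13×6.5 cube at (13, 6) lies wholly inside it (removes its full 84.50 mm² and its 39.00 mm outline becomes a hole wall) — boundary (outer + 1 inner loop) = 128.49 mm; the cube at (7, 14) is not intersected at this z (z outside [9, 16]); Taking the union: only that combined region is present, so the union is just that shape — boundary (outer + 1 inner loop) = 128.49 mm. Overall, the cross-section is one region with 1 hole. Total boundary length (outer + inner) = 128.49 mm.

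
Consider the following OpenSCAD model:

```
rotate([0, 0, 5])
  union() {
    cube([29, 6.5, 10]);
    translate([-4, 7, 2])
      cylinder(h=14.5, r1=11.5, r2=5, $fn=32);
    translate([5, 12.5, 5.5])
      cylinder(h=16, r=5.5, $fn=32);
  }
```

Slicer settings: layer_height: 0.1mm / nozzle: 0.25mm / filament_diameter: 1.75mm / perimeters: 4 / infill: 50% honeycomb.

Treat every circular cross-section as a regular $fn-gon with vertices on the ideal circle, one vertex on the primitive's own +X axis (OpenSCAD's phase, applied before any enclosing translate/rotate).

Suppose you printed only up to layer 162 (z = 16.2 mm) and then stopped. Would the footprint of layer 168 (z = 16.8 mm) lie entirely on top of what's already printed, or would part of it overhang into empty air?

entirely on top

Compare the two slices. At z = 16.2: the cube is absent (z outside [0, 10]); the cone at (-4, 7): at t=0.979 of its height the radius interpolates to r₁+(r₂−r₁)t = 5.134, giving a regular 32-gon of that circumradius (area = (32/2)·5.134²·sin(360°/32) = 82.29 mm²); the r=5.5 cylinder at (5, 12.5) contributes a regular 32-gon of circumradius 5.5 (area = (32/2)·5.500²·sin(360°/32) = 94.42 mm²); Combining (union): the regions partially overlap — summed areas 176.71 mm² minus the doubly-counted overlap 0.04 mm² gives 176.68 mm² — area = 176.68 mm²; (rotated 5° about Z; rotation is an isometry so areas/perimeters/island counts are preserved). At z = 16.8: the cube is not intersected at this z (z outside [0, 10]); the cone at (-4, 7) is absent (z outside [2, 16.5]); the r=5.5 cylinder at (5, 12.5) contributes a regular 32-gon of circumradius 5.5 (area = (32/2)·5.500²·sin(360°/32) = 94.42 mm²); Merging all regions: only the r=5.5 cylinder at (5, 12.5) is present, so the union is just that shape — area = 94.42 mm²; (whole slice rotated 5° about Z — lengths, areas and connectivity unchanged). Checking containment: the cross-section at z = 16.8 is a subset of the cross-section at z = 16.2.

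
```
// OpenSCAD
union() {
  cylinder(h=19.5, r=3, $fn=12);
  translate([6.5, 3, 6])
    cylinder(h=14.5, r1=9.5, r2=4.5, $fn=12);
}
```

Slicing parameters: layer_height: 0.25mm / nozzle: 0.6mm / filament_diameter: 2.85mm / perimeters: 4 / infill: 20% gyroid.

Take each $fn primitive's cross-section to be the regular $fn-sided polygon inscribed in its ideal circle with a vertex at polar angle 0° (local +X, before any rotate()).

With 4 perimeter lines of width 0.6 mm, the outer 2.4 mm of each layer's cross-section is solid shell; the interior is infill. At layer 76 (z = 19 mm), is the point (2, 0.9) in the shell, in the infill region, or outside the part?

At z = 19 mm: the r=3 cylinder gives a regular 12-gon of circumradius 3 (constant along its height); the cone at (6.5, 3) contributes a regular 12-gon of circumradius 5.017 (interpolated between r1=9.5 and r2=4.5 at t=0.897); Taking the union: the regions partially overlap (shared area 1.38 mm²), so overlapping operands fuse into one piece — 1 connected region. Overall, the cross-section is a single solid region. The nearest boundary edge runs (3.99, -1.35)→(2.93, -0.28); distance from the point to it = 1.50 mm. The point is inside the cross-section, 1.50 mm from the nearest boundary — within the 2.4 mm shell band (4 × 0.6).

shell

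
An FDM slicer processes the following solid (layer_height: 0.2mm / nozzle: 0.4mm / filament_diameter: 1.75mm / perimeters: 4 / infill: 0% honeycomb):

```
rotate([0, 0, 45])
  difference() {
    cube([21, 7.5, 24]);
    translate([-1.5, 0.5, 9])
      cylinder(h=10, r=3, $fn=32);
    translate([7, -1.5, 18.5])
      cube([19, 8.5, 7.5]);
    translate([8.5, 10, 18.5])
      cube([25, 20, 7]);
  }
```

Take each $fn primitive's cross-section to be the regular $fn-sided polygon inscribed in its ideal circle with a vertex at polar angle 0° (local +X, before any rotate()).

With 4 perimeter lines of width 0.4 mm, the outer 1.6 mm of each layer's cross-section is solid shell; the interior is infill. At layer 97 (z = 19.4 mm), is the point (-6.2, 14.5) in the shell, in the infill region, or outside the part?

outside

At z = 19.4 mm: the cube is present — its section is the full 21×7.5 rectangle; the cylinder at (-1.5, 0.5) is not intersected at this z (z outside [9, 19]); the cube at (7, -1.5) is present — its section is the full 19×8.5 rectangle; the 25×20 cube at (8.5, 10) contributes its full rectangle; Taking the first minus the rest: starting from the 21×7.5 cube, the 19×8.5 cube at (7, -1.5) partially overlaps it — only the 98.00 mm² overlap (of its 161.50 mm²) is removed, clipping the outline; the 25×20 cube at (8.5, 10) misses the remaining region (no effect) — 1 connected region; (rotated 45° about Z; rotation is an isometry so areas/perimeters/island counts are preserved). Overall, the cross-section is a single solid region. Undo the 45° rotation: the query point maps to (5.869, 14.637) in the un-rotated model frame. The nearest boundary edge runs (0.00, 7.50)→(21.00, 7.50); distance from the point to it = 7.14 mm. The point is not inside any of the regions above, so it lies outside the cross-section (7.14 mm from the nearest boundary).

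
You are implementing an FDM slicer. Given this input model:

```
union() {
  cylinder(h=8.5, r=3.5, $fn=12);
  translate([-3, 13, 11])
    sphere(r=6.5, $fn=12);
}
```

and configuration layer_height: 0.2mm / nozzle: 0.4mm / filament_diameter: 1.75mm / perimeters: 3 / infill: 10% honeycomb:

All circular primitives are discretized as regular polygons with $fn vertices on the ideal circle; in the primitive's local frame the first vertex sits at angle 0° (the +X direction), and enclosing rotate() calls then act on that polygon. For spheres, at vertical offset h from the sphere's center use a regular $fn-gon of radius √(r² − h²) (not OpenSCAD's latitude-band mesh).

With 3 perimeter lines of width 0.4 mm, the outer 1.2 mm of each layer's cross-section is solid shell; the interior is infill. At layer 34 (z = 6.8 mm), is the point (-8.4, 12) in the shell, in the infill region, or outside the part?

At z = 6.8 mm: the r=3.5 cylinder gives a regular 12-gon of circumradius 3.5 (constant along its height); the sphere at (-3, 13): section is a regular 12-gon, circumradius = √(r²−h²) = √(6.5²−4.2²) = 4.961; Merging all regions: the 2 present regions are separate (no shared area or edge), so areas and boundary lengths simply add and each stays a separate island — 2 connected regions. Overall, the cross-section has 2 separate islands. The nearest boundary edge runs (-7.30, 10.52)→(-7.96, 13.00); distance from the point to it = 0.68 mm. The point is not inside any of the regions above, so it lies outside the cross-section (0.68 mm from the nearest boundary).

outside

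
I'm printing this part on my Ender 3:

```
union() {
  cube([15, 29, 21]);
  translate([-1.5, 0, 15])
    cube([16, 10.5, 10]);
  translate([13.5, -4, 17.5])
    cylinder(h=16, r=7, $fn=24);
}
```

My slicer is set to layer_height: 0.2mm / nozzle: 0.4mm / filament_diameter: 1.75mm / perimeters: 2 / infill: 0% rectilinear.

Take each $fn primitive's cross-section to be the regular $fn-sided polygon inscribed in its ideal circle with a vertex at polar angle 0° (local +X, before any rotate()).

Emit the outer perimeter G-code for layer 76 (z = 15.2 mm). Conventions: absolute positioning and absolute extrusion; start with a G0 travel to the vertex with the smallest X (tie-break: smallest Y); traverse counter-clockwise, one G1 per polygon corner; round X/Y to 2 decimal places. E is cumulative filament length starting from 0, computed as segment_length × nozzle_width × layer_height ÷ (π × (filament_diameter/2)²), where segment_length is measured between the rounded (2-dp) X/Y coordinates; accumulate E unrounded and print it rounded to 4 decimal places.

At z = 15.2 mm: the cube is present — its section is the full 15×29 rectangle; the 16×10.5 cube at (-1.5, 0) contributes its full rectangle; the cylinder at (13.5, -4) does not reach this height (z outside [17.5, 33.5]); Merging all regions: the regions partially overlap (shared area 152.25 mm²), so overlapping operands fuse into one piece — 1 connected region. The outline is a single polygon with 6 vertices. Extrusion per mm of travel: 0.4 × 0.2 / (π × 0.875²) = 0.033260. Accumulating E over each segment gives final E = 3.0267.

G0 X-1.50 Y0.00 Z15.20
G1 X15.00 Y0.00 E0.5488
G1 X15.00 Y29.00 E1.5133
G1 X0.00 Y29.00 E2.0122
G1 X0.00 Y10.50 E2.6276
G1 X-1.50 Y10.50 E2.6774
G1 X-1.50 Y0.00 E3.0267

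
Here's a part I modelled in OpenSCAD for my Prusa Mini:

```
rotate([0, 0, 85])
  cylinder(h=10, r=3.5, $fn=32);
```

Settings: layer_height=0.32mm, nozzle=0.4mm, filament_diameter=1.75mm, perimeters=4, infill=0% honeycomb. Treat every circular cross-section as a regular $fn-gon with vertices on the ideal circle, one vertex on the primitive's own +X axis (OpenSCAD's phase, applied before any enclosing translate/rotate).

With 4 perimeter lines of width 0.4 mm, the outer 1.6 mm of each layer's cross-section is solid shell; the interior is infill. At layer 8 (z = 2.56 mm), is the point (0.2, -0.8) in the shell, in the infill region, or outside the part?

infill

At z = 2.56 mm: the cylinder: section is a regular 32-gon, circumradius r=3.5; (whole slice rotated 85° about Z — lengths, areas and connectivity unchanged). Overall, the cross-section is a single solid region. Undo the 85° rotation: the query point maps to (-0.780, -0.269) in the un-rotated model frame. The nearest boundary edge runs (-3.43, -0.68)→(-3.23, -1.34); distance from the point to it = 2.66 mm. The point is inside the cross-section and 2.66 mm from the nearest boundary — more than the 1.6 mm shell width (4 × 0.4), so it's in the infill interior.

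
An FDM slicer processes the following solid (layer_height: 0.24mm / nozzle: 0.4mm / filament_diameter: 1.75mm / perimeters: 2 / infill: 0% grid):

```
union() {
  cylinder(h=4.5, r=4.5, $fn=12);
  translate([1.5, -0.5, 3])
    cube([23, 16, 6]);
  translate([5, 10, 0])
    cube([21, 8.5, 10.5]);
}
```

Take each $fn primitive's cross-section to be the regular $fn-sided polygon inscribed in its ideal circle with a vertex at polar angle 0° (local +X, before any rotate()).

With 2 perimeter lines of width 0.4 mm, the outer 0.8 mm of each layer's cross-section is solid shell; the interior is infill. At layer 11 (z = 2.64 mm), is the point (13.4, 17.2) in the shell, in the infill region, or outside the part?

At z = 2.64 mm: the cylinder: section is a regular 12-gon, circumradius r=4.5; the cube at (1.5, -0.5) does not reach this height (z outside [3, 9]); the 21×8.5 cube at (5, 10) contributes its full rectangle; Taking the union: the 2 present regions are separate (no shared area or edge), so areas and boundary lengths simply add and each stays a separate island — 2 connected regions. Overall, the cross-section has 2 separate islands. The nearest boundary edge runs (5.00, 18.50)→(26.00, 18.50); distance from the point to it = 1.30 mm. (Shell/infill is judged within the island containing the point — the largest one.) The point is inside the cross-section and 1.30 mm from the nearest boundary — more than the 0.8 mm shell width (2 × 0.4), so it's in the infill interior.

infill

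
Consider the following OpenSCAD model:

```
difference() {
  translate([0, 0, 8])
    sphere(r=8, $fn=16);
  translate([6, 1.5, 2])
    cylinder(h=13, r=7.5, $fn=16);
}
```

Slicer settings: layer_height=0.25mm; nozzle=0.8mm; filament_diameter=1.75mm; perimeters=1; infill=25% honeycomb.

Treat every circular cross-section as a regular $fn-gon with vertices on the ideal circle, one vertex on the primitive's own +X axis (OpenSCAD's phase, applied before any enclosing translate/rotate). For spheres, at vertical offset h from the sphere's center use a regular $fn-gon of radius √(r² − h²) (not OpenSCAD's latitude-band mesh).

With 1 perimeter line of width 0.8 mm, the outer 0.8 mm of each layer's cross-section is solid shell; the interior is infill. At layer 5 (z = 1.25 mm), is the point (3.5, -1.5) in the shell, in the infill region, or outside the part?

shell

At z = 1.25 mm: the r=8 sphere contributes a regular 16-gon of circumradius √(8²−6.75²) = 4.294; the cylinder at (6, 1.5) is not intersected at this z (z outside [2, 15]); Subtracting the remaining from the first: none of the subtracted shapes is present at this height, so the r=8 sphere is unchanged — 1 connected region. Overall, the cross-section is a single solid region. The nearest boundary edge runs (3.04, -3.04)→(3.97, -1.64); distance from the point to it = 0.47 mm. The point is inside the cross-section, 0.47 mm from the nearest boundary — within the 0.8 mm shell band (1 × 0.8).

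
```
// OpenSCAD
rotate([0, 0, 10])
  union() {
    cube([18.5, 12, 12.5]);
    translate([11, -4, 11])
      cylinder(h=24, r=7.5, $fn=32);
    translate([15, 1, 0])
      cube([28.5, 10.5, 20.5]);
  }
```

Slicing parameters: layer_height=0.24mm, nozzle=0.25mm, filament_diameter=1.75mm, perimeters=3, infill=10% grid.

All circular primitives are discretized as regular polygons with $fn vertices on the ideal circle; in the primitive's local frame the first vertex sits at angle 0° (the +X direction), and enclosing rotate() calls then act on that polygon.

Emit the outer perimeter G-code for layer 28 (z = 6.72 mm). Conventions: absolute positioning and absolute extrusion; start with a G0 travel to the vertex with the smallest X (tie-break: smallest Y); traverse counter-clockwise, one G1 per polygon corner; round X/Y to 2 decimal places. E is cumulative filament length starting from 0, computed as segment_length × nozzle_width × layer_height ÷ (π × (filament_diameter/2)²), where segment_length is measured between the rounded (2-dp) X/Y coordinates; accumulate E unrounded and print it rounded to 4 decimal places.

At z = 6.72 mm: the cube (footprint 18.5×12) is included at this height; the cylinder at (11, -4) is absent (z outside [11, 35]); the cube at (15, 1) is present — its section is the full 28.5×10.5 rectangle; Taking the union: the regions partially overlap (shared area 36.75 mm²), so overlapping operands fuse into one piece — 1 connected region; (whole slice rotated 10° about Z — lengths, areas and connectivity unchanged). The outline is a single polygon with 8 vertices. Extrusion per mm of travel: 0.25 × 0.24 / (π × 0.875²) = 0.024945. Accumulating E over each segment gives final E = 2.7690.

G0 X-2.08 Y11.82 Z6.72
G1 X0.00 Y0.00 E0.2994
G1 X18.22 Y3.21 E0.7609
G1 X18.05 Y4.20 E0.7859
G1 X42.67 Y8.54 E1.4096
G1 X40.84 Y18.88 E1.6715
G1 X16.22 Y14.54 E2.2951
G1 X16.14 Y15.03 E2.3075
G1 X-2.08 Y11.82 E2.7690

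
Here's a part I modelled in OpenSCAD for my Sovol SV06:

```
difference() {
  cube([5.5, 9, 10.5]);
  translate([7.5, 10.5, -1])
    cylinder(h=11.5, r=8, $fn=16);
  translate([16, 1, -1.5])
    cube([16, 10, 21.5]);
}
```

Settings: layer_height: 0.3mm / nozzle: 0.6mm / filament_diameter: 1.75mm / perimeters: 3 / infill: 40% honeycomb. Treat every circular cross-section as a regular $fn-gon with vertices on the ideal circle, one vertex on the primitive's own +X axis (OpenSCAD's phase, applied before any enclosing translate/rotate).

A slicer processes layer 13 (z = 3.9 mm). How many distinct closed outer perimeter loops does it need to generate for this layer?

At z = 3.9 mm: the cube (footprint 5.5×9) is included at this height; the r=8 cylinder at (7.5, 10.5) gives a regular 16-gon of circumradius 8 (constant along its height); the 16×10 cube at (16, 1) contributes its full rectangle; After the difference (first − rest): starting from the 5.5×9 cube, the r=8 cylinder at (7.5, 10.5) partially overlaps it — only the 24.50 mm² overlap (of its 195.93 mm²) is removed, clipping the outline; the 16×10 cube at (16, 1) misses the remaining region (no effect) — 1 connected region. The result has 1 disconnected region.

1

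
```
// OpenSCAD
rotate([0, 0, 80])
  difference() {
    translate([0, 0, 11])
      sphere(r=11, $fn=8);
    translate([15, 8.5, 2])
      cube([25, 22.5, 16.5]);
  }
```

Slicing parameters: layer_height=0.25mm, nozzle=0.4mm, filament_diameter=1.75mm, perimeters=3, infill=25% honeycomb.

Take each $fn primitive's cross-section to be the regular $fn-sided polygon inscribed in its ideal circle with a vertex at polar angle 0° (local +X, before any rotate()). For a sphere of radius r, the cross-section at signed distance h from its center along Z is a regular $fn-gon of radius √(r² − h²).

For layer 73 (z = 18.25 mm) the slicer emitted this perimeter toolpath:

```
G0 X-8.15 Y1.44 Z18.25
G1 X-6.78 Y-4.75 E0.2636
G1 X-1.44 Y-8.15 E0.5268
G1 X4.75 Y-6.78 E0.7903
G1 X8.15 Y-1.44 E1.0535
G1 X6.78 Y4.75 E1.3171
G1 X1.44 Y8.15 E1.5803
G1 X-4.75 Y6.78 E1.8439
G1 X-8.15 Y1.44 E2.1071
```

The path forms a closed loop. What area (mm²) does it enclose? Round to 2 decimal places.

Apply the shoelace formula to the sequence of (X, Y) vertices; enclosed area = 193.79 mm².

193.79 mm²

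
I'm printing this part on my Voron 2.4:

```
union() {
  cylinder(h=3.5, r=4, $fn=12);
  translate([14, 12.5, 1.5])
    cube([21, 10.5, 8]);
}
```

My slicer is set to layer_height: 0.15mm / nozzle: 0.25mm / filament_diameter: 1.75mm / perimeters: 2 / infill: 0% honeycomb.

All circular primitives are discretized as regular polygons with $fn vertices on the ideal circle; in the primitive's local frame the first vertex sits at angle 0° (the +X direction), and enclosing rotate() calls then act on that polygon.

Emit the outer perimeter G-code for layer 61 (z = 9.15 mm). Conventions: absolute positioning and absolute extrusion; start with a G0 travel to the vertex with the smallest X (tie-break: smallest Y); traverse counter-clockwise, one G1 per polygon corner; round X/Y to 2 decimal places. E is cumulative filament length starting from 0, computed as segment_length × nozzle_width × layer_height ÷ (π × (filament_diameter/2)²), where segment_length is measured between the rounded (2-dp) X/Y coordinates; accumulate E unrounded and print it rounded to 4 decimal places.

G0 X14.00 Y12.50 Z9.15
G1 X35.00 Y12.50 E0.3274
G1 X35.00 Y23.00 E0.4911
G1 X14.00 Y23.00 E0.8185
G1 X14.00 Y12.50 E0.9822

At z = 9.15 mm: the cylinder is not intersected at this z (z outside [0, 3.5]); the cube at (14, 12.5) (footprint 21×10.5) is included at this height; Taking the union: only the 21×10.5 cube at (14, 12.5) is present, so the union is just that shape — 1 connected region. The outline is a single polygon with 4 vertices. Extrusion per mm of travel: 0.25 × 0.15 / (π × 0.875²) = 0.015591. Accumulating E over each segment gives final E = 0.9822.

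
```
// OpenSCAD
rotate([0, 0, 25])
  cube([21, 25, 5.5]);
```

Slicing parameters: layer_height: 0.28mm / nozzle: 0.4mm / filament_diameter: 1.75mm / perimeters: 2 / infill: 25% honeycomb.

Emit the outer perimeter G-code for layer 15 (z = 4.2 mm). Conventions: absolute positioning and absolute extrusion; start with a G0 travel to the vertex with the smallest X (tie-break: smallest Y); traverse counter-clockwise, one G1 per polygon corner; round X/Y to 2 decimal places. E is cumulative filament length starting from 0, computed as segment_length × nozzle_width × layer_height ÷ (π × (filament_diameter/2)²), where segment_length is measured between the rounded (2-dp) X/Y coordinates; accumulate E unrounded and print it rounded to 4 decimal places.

At z = 4.2 mm: the cube is present — its section is the full 21×25 rectangle; (rotated 25° about Z; rotation is an isometry so areas/perimeters/island counts are preserved). The outline is a single polygon with 4 vertices. Extrusion per mm of travel: 0.4 × 0.28 / (π × 0.875²) = 0.046564. Accumulating E over each segment gives final E = 4.2841.

G0 X-10.57 Y22.66 Z4.20
G1 X0.00 Y0.00 E1.1643
G1 X19.03 Y8.87 E2.1419
G1 X8.47 Y31.53 E3.3060
G1 X-10.57 Y22.66 E4.2841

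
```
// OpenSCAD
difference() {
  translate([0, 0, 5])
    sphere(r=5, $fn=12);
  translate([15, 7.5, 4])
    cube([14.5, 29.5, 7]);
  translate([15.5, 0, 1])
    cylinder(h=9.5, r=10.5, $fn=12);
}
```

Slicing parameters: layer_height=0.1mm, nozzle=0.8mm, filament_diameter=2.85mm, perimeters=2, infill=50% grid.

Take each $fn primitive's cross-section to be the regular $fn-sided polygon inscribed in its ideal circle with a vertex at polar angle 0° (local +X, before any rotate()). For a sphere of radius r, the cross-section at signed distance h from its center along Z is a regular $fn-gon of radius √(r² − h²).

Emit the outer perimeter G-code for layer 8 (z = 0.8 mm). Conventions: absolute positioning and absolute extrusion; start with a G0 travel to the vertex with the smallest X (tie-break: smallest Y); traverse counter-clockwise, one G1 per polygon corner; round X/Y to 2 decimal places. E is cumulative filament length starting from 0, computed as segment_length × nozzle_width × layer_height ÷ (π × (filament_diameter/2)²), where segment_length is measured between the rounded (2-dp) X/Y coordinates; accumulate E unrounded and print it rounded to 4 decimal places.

At z = 0.8 mm: the r=5 sphere contributes a regular 12-gon of circumradius √(5²−4.2²) = 2.713; the cube at (15, 7.5) does not reach this height (z outside [4, 11]); the cylinder at (15.5, 0) is absent (z outside [1, 10.5]); Taking the first minus the rest: none of the subtracted shapes is present at this height, so the r=5 sphere is unchanged — 1 connected region. The outline is a single polygon with 12 vertices. Extrusion per mm of travel: 0.8 × 0.1 / (π × 1.425²) = 0.012540. Accumulating E over each segment gives final E = 0.2114.

G0 X-2.71 Y0.00 Z0.80
G1 X-2.35 Y-1.36 E0.0176
G1 X-1.36 Y-2.35 E0.0352
G1 X0.00 Y-2.71 E0.0528
G1 X1.36 Y-2.35 E0.0705
G1 X2.35 Y-1.36 E0.0880
G1 X2.71 Y0.00 E0.1057
G1 X2.35 Y1.36 E0.1233
G1 X1.36 Y2.35 E0.1409
G1 X0.00 Y2.71 E0.1585
G1 X-1.36 Y2.35 E0.1762
G1 X-2.35 Y1.36 E0.1937
G1 X-2.71 Y0.00 E0.2114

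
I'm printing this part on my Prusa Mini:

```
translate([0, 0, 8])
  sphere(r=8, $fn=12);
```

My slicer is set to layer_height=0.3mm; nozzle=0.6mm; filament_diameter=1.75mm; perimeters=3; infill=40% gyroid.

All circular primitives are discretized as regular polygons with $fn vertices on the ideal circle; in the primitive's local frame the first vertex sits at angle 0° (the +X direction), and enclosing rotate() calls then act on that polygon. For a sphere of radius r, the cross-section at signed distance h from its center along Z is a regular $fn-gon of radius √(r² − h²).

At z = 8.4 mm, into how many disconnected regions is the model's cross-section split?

1

At z = 8.4 mm: the r=8 sphere slices to a regular 12-gon of circumradius 7.990 (√(r²−h²) with h=0.4 from center). The result has 1 disconnected region.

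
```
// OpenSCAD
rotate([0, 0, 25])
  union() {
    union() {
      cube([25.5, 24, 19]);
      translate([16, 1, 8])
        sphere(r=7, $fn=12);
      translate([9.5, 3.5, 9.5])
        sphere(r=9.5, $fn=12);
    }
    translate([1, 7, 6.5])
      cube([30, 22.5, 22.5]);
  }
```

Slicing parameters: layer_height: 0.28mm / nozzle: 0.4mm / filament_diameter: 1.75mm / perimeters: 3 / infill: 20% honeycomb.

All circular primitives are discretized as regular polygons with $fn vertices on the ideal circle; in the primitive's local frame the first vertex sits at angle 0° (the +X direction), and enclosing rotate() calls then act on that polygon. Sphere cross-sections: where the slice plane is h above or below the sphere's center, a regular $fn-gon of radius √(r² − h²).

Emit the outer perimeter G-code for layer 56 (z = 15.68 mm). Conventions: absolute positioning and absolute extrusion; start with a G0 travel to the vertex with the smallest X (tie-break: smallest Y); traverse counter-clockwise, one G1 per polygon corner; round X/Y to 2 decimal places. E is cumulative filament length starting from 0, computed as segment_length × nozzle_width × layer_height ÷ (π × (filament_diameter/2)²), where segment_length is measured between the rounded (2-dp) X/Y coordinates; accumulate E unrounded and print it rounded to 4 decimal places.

G0 X-11.56 Y27.16 Z15.68
G1 X-9.24 Y22.17 E0.2562
G1 X-10.14 Y21.75 E0.3025
G1 X0.00 Y0.00 E1.4199
G1 X2.92 Y1.36 E1.5699
G1 X2.99 Y1.28 E1.5749
G1 X6.50 Y0.00 E1.7488
G1 X10.18 Y0.65 E1.9228
G1 X13.04 Y3.05 E2.0967
G1 X14.32 Y6.56 E2.2707
G1 X14.30 Y6.67 E2.2759
G1 X23.11 Y10.78 E2.7285
G1 X20.15 Y17.12 E3.0543
G1 X25.14 Y19.45 E3.3108
G1 X15.63 Y39.84 E4.3584
G1 X-11.56 Y27.16 E5.7554

At z = 15.68 mm: the cube (footprint 25.5×24) is included at this height; the sphere at (16, 1) does not reach this height (|z−center|=7.680 > r=7); the r=9.5 sphere at (9.5, 3.5) slices to a regular 12-gon of circumradius 7.215 (√(r²−h²) with h=6.18 from center); Combining (union): the regions partially overlap (shared area 125.31 mm²), so overlapping operands fuse into one piece — 1 connected region; the cube at (1, 7) (footprint 30×22.5) is included at this height; Combining (union): the regions partially overlap (shared area 416.50 mm²), so overlapping operands fuse into one piece — 1 connected region; (rotated 25° about Z; rotation is an isometry so areas/perimeters/island counts are preserved). The outline is a single polygon with 15 vertices. Extrusion per mm of travel: 0.4 × 0.28 / (π × 0.875²) = 0.046564. Accumulating E over each segment gives final E = 5.7554.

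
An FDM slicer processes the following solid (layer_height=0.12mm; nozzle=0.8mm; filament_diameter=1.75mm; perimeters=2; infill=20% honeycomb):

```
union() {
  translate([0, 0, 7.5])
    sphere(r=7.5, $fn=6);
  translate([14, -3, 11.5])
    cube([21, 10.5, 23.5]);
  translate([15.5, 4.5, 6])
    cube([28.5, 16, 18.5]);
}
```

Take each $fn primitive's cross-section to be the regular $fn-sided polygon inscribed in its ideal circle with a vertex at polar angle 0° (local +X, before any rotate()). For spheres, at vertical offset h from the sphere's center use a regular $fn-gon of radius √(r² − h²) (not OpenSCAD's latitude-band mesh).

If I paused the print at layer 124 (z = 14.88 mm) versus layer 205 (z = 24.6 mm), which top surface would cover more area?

layer 124 (z = 14.88 mm)

Layer 124 (z = 14.88): the r=7.5 sphere contributes a regular 6-gon of circumradius √(7.5²−7.38²) = 1.336 (area = (6/2)·1.336²·sin(360°/6) = 4.64 mm²); the cube at (14, -3) is present — its section is the full 21×10.5 rectangle (area 220.50 mm²); the cube at (15.5, 4.5) is present — its section is the full 28.5×16 rectangle (area 456.00 mm²); Combining (union): the regions partially overlap — summed areas 681.14 mm² minus the doubly-counted overlap 58.50 mm² gives 622.64 mm² — area = 622.64 mm². So its area = 622.64 mm². Layer 205 (z = 24.6): the sphere is not intersected at this z (|z−center|=17.100 > r=7.5); the cube at (14, -3) is present — its section is the full 21×10.5 rectangle (area 220.50 mm²); the cube at (15.5, 4.5) is absent (z outside [6, 24.5]); Taking the union: only the 21×10.5 cube at (14, -3) is present, so the union is just that shape — area = 220.50 mm². So its area = 220.50 mm². Layer 124 is larger (622.64 vs 220.50 mm²).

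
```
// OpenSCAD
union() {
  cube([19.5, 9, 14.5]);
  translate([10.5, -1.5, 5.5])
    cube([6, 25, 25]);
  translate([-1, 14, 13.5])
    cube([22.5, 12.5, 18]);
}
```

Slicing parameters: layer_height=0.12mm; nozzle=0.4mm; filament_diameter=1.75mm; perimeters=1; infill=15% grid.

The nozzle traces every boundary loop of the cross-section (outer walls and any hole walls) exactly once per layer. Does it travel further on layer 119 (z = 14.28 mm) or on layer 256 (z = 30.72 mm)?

Layer 119 (z = 14.28): the cube is present — its section is the full 19.5×9 rectangle (perimeter 57.00 mm); the cube at (10.5, -1.5) is present — its section is the full 6×25 rectangle (perimeter 62.00 mm); the cube at (-1, 14) is present — its section is the full 22.5×12.5 rectangle (perimeter 70.00 mm); Taking the union: the regions partially overlap (shared area 111.00 mm²), so the edge portions inside another operand are dropped and the merged outline is re-measured after clipping — boundary = 128.00 mm. So its perimeter = 128.00 mm. Layer 256 (z = 30.72): the cube is not intersected at this z (z outside [0, 14.5]); the cube at (10.5, -1.5) is not intersected at this z (z outside [5.5, 30.5]); the 22.5×12.5 cube at (-1, 14) contributes its full rectangle (perimeter 70.00 mm); Merging all regions: only the 22.5×12.5 cube at (-1, 14) is present, so the union is just that shape — boundary = 70.00 mm. So its perimeter = 70.00 mm. Layer 119 is larger (128.00 vs 70.00 mm).

layer 119 (z = 14.28 mm)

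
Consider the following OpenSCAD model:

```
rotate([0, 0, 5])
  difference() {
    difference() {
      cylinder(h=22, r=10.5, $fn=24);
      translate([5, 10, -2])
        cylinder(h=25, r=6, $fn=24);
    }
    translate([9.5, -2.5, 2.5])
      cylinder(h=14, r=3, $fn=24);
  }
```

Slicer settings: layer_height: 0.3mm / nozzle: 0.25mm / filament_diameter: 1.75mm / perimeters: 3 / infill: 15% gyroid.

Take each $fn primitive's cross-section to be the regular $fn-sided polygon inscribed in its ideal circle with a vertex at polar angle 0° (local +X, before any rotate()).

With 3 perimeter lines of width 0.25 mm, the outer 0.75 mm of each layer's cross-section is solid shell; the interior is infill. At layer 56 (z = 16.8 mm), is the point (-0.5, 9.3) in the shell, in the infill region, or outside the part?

outside

At z = 16.8 mm: the cylinder: section is a regular 24-gon, circumradius r=10.5; the r=6 cylinder at (5, 10) gives a regular 24-gon of circumradius 6 (constant along its height); After the difference (first − rest): starting from the r=10.5 cylinder, the r=6 cylinder at (5, 10) partially overlaps it — only the 40.76 mm² overlap (of its 111.81 mm²) is removed, clipping the outline — 1 connected region; the cylinder at (9.5, -2.5) is not intersected at this z (z outside [2.5, 16.5]); Subtracting the remaining from the first: none of the subtracted shapes is present at this height, so that combined region is unchanged — 1 connected region; (rotated 5° about Z; rotation is an isometry so areas/perimeters/island counts are preserved). Overall, the cross-section is a single solid region. Undo the 5° rotation: the query point maps to (0.312, 9.308) in the un-rotated model frame. The nearest boundary edge runs (-1.00, 10.00)→(-0.80, 8.45); distance from the point to it = 1.21 mm. The point is not inside any of the regions above, so it lies outside the cross-section (1.21 mm from the nearest boundary).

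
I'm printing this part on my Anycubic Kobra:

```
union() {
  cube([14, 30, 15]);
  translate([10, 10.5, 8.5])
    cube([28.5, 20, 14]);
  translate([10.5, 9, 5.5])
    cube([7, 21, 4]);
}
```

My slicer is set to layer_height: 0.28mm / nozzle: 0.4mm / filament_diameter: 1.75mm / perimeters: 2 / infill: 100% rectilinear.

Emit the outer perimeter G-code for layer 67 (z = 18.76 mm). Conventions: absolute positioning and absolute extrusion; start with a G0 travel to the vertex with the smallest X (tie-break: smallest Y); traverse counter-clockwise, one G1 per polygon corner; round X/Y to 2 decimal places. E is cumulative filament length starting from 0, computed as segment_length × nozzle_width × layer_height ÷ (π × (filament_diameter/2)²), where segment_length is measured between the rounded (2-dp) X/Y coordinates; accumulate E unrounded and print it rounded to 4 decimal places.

G0 X10.00 Y10.50 Z18.76
G1 X38.50 Y10.50 E1.3271
G1 X38.50 Y30.50 E2.2584
G1 X10.00 Y30.50 E3.5854
G1 X10.00 Y10.50 E4.5167

At z = 18.76 mm: the cube does not reach this height (z outside [0, 15]); the cube at (10, 10.5) is present — its section is the full 28.5×20 rectangle; the cube at (10.5, 9) is absent (z outside [5.5, 9.5]); Merging all regions: only the 28.5×20 cube at (10, 10.5) is present, so the union is just that shape — 1 connected region. The outline is a single polygon with 4 vertices. Extrusion per mm of travel: 0.4 × 0.28 / (π × 0.875²) = 0.046564. Accumulating E over each segment gives final E = 4.5167.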